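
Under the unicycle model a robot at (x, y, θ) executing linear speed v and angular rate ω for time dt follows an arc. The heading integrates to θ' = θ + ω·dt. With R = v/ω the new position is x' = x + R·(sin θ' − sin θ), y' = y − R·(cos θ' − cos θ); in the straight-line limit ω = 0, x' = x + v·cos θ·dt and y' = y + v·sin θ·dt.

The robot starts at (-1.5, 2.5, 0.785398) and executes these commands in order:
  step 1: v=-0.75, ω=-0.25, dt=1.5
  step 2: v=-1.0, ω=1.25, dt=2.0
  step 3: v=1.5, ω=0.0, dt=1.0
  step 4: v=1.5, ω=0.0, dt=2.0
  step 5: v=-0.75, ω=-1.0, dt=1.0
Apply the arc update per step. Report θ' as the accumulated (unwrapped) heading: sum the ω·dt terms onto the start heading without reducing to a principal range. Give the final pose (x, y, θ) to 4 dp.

step 1: θ'=0.4104 (R=3.0000) → pose (-2.4244, 1.8704, 0.4104)
step 2: θ'=2.9104 (R=-0.8000) → pose (-2.2885, 0.3582, 2.9104)
step 3: θ'=2.9104 (straight) → pose (-3.7486, 0.7019, 2.9104)
step 4: θ'=2.9104 (straight) → pose (-6.6688, 1.3893, 2.9104)
step 5: θ'=1.9104 (R=0.7500) → pose (-6.1335, 0.9091, 1.9104)

(-6.1335, 0.9091, 1.9104)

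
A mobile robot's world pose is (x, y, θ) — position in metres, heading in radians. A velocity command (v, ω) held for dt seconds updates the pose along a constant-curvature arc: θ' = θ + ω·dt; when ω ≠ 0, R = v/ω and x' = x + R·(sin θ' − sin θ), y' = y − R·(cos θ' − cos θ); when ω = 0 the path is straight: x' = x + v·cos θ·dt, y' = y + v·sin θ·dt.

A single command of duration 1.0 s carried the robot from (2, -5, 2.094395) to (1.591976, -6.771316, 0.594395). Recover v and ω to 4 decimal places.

Δθ = 0.594395 − 2.094395 = -1.500000
ω = Δθ/dt = -1.500000/1.0 = -1.5000
R = −Δy/(cos θ' − cos θ) = 1.3333
v = R·ω = 1.3333·-1.5000 = -2.0000

v = -2.0000, ω = -1.5000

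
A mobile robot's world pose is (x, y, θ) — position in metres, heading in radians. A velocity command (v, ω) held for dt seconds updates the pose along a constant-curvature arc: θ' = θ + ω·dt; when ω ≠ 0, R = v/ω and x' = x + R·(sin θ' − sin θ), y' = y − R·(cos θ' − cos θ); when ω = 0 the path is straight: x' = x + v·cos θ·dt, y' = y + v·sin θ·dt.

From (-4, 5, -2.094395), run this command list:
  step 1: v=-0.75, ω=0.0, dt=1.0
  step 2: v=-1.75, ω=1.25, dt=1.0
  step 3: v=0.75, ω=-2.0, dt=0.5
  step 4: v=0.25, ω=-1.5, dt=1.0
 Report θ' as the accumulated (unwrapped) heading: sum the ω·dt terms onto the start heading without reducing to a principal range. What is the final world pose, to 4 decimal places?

(-3.9042, 6.8108, -3.3444)

step 1: θ'=-2.0944 (straight) → pose (-3.6250, 5.6495, -2.0944)
step 2: θ'=-0.8444 (R=-1.4000) → pose (-3.7908, 7.2794, -0.8444)
step 3: θ'=-1.8444 (R=-0.3750) → pose (-3.7101, 6.9290, -1.8444)
step 4: θ'=-3.3444 (R=-0.1667) → pose (-3.9042, 6.8108, -3.3444)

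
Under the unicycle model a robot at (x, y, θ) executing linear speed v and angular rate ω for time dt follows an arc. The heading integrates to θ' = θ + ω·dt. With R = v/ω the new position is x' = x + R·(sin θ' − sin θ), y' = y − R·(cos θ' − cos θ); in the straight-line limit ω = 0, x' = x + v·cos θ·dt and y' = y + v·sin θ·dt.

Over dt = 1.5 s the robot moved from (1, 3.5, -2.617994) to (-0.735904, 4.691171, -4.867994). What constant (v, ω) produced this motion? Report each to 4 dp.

Δθ = -4.867994 − -2.617994 = -2.250000
ω = Δθ/dt = -2.250000/1.5 = -1.5000
R = Δx/(sin θ' − sin θ) = -1.1667
v = R·ω = -1.1667·-1.5000 = 1.7500

v = 1.7500, ω = -1.5000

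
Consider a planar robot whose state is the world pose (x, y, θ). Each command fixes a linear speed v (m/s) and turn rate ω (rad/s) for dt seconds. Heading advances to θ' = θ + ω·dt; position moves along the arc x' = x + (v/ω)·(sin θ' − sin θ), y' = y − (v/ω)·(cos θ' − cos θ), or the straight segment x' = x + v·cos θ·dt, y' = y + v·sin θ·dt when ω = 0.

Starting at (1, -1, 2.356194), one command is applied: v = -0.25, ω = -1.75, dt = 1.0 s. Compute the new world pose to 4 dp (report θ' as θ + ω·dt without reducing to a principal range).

θ' = 2.3562 + -1.75·1.0 = 0.6062
R = v/ω = -0.25/-1.75 = 0.1429
x' = 1 + 0.1429·(sin 0.6062 − sin 2.3562) = 0.9804
y' = -1 − 0.1429·(cos 0.6062 − cos 2.3562) = -1.2184

(0.9804, -1.2184, 0.6062)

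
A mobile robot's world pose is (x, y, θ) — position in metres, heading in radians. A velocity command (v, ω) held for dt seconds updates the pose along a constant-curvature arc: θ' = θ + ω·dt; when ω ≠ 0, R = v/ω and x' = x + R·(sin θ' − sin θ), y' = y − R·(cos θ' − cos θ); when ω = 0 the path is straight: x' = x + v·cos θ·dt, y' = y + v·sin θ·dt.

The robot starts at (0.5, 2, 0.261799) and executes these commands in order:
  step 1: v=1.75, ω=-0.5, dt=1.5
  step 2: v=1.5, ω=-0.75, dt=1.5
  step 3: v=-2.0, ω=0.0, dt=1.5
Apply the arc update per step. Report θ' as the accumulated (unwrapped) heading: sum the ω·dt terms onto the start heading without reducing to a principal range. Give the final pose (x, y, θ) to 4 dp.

step 1: θ'=-0.4882 (R=-3.5000) → pose (3.0475, 1.7104, -0.4882)
step 2: θ'=-1.6132 (R=-2.0000) → pose (4.1076, -0.1408, -1.6132)
step 3: θ'=-1.6132 (straight) → pose (4.2348, 2.8565, -1.6132)

(4.2348, 2.8565, -1.6132)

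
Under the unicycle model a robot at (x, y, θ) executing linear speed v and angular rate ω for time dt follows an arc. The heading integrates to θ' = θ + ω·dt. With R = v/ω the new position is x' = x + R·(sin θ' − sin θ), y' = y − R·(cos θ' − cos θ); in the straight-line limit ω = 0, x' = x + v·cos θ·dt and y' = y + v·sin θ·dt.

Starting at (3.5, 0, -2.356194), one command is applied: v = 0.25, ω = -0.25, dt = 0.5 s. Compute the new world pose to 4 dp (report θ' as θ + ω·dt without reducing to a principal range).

(3.4063, -0.0826, -2.4812)

θ' = -2.3562 + -0.25·0.5 = -2.4812
R = v/ω = 0.25/-0.25 = -1.0000
x' = 3.5 + -1.0000·(sin -2.4812 − sin -2.3562) = 3.4063
y' = 0 − -1.0000·(cos -2.4812 − cos -2.3562) = -0.0826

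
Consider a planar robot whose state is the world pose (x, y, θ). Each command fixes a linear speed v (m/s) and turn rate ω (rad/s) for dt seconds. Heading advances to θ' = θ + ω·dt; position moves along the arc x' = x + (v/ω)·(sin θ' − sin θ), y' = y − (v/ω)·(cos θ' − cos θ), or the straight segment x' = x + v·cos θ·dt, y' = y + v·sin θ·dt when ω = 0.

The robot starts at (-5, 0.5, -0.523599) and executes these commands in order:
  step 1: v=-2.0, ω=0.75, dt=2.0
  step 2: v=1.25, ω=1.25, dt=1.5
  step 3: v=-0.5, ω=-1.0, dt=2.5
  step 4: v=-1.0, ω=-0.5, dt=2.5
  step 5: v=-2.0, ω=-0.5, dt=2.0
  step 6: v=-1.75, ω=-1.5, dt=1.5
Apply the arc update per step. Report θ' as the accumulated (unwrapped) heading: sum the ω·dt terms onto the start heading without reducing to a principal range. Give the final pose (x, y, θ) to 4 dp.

(-9.8758, 4.9125, -4.1486)

step 1: θ'=0.9764 (R=-2.6667) → pose (-8.5426, -0.3160, 0.9764)
step 2: θ'=2.8514 (R=1.0000) → pose (-9.0850, 1.2022, 2.8514)
step 3: θ'=0.3514 (R=0.5000) → pose (-9.0559, 0.2536, 0.3514)
step 4: θ'=-0.8986 (R=2.0000) → pose (-11.3093, 0.8860, -0.8986)
step 5: θ'=-1.8986 (R=4.0000) → pose (-11.9665, 4.6647, -1.8986)
step 6: θ'=-4.1486 (R=1.1667) → pose (-9.8758, 4.9125, -4.1486)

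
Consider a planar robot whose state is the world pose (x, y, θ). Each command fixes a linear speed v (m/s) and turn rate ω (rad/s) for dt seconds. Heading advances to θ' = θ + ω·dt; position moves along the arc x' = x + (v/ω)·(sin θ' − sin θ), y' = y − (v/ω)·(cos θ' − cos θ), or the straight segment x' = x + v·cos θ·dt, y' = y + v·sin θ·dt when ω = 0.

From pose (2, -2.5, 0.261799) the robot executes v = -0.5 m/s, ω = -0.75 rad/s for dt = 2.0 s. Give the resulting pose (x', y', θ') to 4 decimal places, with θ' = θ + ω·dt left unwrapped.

(1.1973, -2.0737, -1.2382)

θ' = 0.2618 + -0.75·2.0 = -1.2382
R = v/ω = -0.5/-0.75 = 0.6667
x' = 2 + 0.6667·(sin -1.2382 − sin 0.2618) = 1.1973
y' = -2.5 − 0.6667·(cos -1.2382 − cos 0.2618) = -2.0737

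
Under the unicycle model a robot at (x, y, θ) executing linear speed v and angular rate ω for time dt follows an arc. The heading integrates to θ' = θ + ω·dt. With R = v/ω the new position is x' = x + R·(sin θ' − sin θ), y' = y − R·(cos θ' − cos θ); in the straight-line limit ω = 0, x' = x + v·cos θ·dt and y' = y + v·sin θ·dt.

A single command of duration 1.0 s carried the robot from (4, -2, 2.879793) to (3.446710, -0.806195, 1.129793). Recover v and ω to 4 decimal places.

Δθ = 1.129793 − 2.879793 = -1.750000
ω = Δθ/dt = -1.750000/1.0 = -1.7500
R = −Δy/(cos θ' − cos θ) = -0.8571
v = R·ω = -0.8571·-1.7500 = 1.5000

v = 1.5000, ω = -1.7500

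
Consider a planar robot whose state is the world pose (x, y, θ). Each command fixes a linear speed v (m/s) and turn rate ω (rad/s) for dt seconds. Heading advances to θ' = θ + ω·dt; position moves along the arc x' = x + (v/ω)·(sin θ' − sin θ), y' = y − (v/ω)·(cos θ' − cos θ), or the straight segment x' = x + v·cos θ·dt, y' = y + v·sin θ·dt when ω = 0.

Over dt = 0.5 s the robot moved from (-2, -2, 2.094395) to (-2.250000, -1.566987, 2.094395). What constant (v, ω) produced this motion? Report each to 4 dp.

Δθ = 2.094395 − 2.094395 = 0.000000
ω = Δθ/dt = 0.000000/0.5 = 0.0000
ω = 0 → v = (Δx·cos θ + Δy·sin θ)/dt = 1.0000

v = 1.0000, ω = 0.0000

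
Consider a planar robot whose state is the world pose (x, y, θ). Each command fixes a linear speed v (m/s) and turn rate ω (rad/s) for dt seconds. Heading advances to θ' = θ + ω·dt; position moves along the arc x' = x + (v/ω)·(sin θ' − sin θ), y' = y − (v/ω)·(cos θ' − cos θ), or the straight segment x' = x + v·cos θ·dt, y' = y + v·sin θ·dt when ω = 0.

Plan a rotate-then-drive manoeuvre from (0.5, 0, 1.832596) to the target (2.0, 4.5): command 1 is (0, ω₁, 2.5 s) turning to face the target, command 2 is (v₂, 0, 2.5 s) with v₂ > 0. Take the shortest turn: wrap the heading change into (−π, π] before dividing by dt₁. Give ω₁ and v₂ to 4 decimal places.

ω₁ = -0.2334, v₂ = 1.8974

heading to target = atan2(4.5−0, 2−0.5) = 1.2490
Δθ = wrap(1.2490 − 1.8326) = -0.5836; ω₁ = Δθ/dt₁ = -0.2334
distance = √((2−0.5)² + (4.5−0)²) = 4.7434; v₂ = distance/dt₂ = 1.8974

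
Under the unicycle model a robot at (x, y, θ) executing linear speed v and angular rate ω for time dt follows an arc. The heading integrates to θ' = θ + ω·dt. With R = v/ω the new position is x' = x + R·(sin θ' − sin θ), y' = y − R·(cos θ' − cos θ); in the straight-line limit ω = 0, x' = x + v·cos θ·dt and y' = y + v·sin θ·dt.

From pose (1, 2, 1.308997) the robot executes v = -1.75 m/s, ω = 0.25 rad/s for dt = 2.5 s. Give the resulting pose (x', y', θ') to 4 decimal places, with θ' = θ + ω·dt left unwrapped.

(1.2181, -2.2986, 1.9340)

θ' = 1.3090 + 0.25·2.5 = 1.9340
R = v/ω = -1.75/0.25 = -7.0000
x' = 1 + -7.0000·(sin 1.9340 − sin 1.3090) = 1.2181
y' = 2 − -7.0000·(cos 1.9340 − cos 1.3090) = -2.2986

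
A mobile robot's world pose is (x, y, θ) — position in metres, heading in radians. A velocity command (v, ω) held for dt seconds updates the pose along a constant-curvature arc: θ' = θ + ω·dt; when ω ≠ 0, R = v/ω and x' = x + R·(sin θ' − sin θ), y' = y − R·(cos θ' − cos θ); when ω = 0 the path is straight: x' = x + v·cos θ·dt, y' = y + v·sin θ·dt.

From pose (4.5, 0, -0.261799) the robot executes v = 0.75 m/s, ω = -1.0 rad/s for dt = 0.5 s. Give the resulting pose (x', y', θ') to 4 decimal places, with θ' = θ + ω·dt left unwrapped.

(4.8236, -0.1817, -0.7618)

θ' = -0.2618 + -1.0·0.5 = -0.7618
R = v/ω = 0.75/-1.0 = -0.7500
x' = 4.5 + -0.7500·(sin -0.7618 − sin -0.2618) = 4.8236
y' = 0 − -0.7500·(cos -0.7618 − cos -0.2618) = -0.1817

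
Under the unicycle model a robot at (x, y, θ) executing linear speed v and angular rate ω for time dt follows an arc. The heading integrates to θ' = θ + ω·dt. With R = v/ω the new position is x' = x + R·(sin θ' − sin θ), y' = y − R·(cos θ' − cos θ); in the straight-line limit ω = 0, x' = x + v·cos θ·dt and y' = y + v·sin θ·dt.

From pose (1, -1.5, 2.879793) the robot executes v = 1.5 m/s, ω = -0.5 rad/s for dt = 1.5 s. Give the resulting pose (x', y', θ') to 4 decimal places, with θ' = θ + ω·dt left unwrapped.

(-0.7669, -0.1932, 2.1298)

θ' = 2.8798 + -0.5·1.5 = 2.1298
R = v/ω = 1.5/-0.5 = -3.0000
x' = 1 + -3.0000·(sin 2.1298 − sin 2.8798) = -0.7669
y' = -1.5 − -3.0000·(cos 2.1298 − cos 2.8798) = -0.1932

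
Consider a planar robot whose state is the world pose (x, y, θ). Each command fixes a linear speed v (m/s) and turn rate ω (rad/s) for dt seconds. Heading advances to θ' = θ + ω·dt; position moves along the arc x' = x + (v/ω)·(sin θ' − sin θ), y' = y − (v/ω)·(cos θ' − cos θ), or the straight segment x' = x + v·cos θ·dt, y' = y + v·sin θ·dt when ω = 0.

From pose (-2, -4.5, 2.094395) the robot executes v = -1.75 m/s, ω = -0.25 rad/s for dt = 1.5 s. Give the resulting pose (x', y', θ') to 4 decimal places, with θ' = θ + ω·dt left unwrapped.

(-1.1393, -6.9636, 1.7194)

θ' = 2.0944 + -0.25·1.5 = 1.7194
R = v/ω = -1.75/-0.25 = 7.0000
x' = -2 + 7.0000·(sin 1.7194 − sin 2.0944) = -1.1393
y' = -4.5 − 7.0000·(cos 1.7194 − cos 2.0944) = -6.9636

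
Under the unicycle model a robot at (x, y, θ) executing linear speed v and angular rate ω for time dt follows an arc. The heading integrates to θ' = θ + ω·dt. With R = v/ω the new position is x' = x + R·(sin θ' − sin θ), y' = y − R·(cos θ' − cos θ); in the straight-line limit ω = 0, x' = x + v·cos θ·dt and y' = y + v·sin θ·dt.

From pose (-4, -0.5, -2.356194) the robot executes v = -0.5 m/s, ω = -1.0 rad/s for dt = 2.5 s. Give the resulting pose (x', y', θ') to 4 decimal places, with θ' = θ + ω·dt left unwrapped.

(-3.1516, -0.9252, -4.8562)

θ' = -2.3562 + -1.0·2.5 = -4.8562
R = v/ω = -0.5/-1.0 = 0.5000
x' = -4 + 0.5000·(sin -4.8562 − sin -2.3562) = -3.1516
y' = -0.5 − 0.5000·(cos -4.8562 − cos -2.3562) = -0.9252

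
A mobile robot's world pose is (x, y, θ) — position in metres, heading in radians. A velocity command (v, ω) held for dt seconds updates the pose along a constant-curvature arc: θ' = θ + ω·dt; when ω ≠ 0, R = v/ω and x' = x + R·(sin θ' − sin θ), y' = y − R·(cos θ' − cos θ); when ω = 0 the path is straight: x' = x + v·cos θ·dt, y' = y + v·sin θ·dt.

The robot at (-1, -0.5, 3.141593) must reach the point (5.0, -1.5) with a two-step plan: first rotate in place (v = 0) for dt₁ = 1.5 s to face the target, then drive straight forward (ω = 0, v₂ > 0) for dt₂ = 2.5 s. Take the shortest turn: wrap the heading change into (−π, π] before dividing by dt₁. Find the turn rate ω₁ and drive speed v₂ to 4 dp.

heading to target = atan2(-1.5−-0.5, 5−-1) = -0.1651
Δθ = wrap(-0.1651 − 3.1416) = 2.9764; ω₁ = Δθ/dt₁ = 1.9843
distance = √((5−-1)² + (-1.5−-0.5)²) = 6.0828; v₂ = distance/dt₂ = 2.4331

ω₁ = 1.9843, v₂ = 2.4331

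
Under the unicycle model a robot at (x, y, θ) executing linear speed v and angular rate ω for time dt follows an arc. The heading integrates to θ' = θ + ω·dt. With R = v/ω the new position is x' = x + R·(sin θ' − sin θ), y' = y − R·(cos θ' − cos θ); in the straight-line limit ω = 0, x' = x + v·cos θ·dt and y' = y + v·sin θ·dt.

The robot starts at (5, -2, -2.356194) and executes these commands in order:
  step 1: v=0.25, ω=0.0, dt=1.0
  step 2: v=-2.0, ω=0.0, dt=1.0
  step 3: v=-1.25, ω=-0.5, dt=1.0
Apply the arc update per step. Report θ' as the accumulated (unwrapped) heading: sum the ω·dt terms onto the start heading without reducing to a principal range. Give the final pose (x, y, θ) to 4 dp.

step 1: θ'=-2.3562 (straight) → pose (4.8232, -2.1768, -2.3562)
step 2: θ'=-2.3562 (straight) → pose (6.2374, -0.7626, -2.3562)
step 3: θ'=-2.8562 (R=2.5000) → pose (7.3014, -0.1315, -2.8562)

(7.3014, -0.1315, -2.8562)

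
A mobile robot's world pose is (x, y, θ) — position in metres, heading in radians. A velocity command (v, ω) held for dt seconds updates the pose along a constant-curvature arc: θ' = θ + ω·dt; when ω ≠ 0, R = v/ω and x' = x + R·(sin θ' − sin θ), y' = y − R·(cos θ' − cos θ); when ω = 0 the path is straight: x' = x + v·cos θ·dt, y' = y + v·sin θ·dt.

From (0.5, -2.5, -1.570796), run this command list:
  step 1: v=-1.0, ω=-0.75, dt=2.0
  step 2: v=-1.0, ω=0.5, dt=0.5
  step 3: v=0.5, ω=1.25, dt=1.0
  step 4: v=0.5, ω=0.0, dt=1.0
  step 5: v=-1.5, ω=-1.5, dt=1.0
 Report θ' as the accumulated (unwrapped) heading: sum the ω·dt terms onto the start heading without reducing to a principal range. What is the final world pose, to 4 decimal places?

(2.8836, -0.9551, -3.0708)

step 1: θ'=-3.0708 (R=1.3333) → pose (1.7390, -1.1700, -3.0708)
step 2: θ'=-2.8208 (R=-2.0000) → pose (2.2282, -1.0730, -2.8208)
step 3: θ'=-1.5708 (R=0.4000) → pose (1.9543, -1.4526, -1.5708)
step 4: θ'=-1.5708 (straight) → pose (1.9543, -1.9526, -1.5708)
step 5: θ'=-3.0708 (R=1.0000) → pose (2.8836, -0.9551, -3.0708)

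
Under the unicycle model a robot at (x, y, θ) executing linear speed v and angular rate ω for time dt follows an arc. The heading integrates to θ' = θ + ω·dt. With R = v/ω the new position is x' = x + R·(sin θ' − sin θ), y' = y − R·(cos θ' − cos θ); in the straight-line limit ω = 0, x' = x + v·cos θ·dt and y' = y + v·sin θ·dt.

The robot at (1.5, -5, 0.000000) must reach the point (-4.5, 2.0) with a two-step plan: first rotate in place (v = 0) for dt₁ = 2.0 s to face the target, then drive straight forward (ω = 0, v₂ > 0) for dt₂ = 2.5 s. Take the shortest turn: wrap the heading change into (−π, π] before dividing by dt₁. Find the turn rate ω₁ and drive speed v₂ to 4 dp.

heading to target = atan2(2−-5, -4.5−1.5) = 2.2794
Δθ = wrap(2.2794 − 0.0000) = 2.2794; ω₁ = Δθ/dt₁ = 1.1397
distance = √((-4.5−1.5)² + (2−-5)²) = 9.2195; v₂ = distance/dt₂ = 3.6878

ω₁ = 1.1397, v₂ = 3.6878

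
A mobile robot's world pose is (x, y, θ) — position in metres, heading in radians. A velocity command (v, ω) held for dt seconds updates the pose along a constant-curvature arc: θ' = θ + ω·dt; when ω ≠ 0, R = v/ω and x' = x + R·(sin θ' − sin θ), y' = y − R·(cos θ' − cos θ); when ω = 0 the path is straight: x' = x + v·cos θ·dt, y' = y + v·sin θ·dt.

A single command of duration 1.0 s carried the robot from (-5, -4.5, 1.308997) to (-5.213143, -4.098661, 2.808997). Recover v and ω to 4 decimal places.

Δθ = 2.808997 − 1.308997 = 1.500000
ω = Δθ/dt = 1.500000/1.0 = 1.5000
R = −Δy/(cos θ' − cos θ) = 0.3333
v = R·ω = 0.3333·1.5000 = 0.5000

v = 0.5000, ω = 1.5000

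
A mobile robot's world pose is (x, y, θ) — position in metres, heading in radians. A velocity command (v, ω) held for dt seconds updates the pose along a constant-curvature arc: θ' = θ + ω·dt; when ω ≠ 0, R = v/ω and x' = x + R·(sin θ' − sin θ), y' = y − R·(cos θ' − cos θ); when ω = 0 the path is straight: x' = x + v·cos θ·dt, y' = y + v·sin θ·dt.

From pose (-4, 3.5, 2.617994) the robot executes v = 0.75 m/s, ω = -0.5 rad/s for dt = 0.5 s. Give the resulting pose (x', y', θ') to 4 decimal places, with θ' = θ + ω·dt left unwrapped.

θ' = 2.6180 + -0.5·0.5 = 2.3680
R = v/ω = 0.75/-0.5 = -1.5000
x' = -4 + -1.5000·(sin 2.3680 − sin 2.6180) = -4.2981
y' = 3.5 − -1.5000·(cos 2.3680 − cos 2.6180) = 3.7259

(-4.2981, 3.7259, 2.3680)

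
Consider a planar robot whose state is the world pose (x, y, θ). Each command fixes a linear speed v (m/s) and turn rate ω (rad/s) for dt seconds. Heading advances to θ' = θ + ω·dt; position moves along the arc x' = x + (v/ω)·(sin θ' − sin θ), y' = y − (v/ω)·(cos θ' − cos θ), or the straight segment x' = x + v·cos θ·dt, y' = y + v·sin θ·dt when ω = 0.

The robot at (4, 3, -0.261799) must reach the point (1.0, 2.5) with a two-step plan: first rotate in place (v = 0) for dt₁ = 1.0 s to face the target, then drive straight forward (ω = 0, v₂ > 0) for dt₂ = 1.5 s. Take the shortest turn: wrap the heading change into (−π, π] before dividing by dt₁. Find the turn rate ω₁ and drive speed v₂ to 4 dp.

heading to target = atan2(2.5−3, 1−4) = -2.9764
Δθ = wrap(-2.9764 − -0.2618) = -2.7146; ω₁ = Δθ/dt₁ = -2.7146
distance = √((1−4)² + (2.5−3)²) = 3.0414; v₂ = distance/dt₂ = 2.0276

ω₁ = -2.7146, v₂ = 2.0276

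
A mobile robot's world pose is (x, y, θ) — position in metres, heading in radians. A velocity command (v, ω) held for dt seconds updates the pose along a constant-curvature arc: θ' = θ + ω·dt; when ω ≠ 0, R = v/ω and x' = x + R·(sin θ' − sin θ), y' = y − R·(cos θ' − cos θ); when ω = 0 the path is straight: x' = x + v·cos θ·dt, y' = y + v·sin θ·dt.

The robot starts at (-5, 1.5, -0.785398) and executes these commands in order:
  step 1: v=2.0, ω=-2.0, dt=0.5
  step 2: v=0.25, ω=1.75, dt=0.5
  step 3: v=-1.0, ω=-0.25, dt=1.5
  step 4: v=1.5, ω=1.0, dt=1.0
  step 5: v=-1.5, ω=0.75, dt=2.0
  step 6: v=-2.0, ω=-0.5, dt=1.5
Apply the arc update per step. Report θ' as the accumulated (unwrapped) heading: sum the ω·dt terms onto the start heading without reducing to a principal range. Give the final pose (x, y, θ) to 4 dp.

(-8.7597, -2.6304, 0.4646)

step 1: θ'=-1.7854 (R=-1.0000) → pose (-4.7300, 0.5799, -1.7854)
step 2: θ'=-0.9104 (R=0.1429) → pose (-4.7033, 0.4619, -0.9104)
step 3: θ'=-1.2854 (R=4.0000) → pose (-5.3825, 1.7894, -1.2854)
step 4: θ'=-0.2854 (R=1.5000) → pose (-4.3655, 0.7724, -0.2854)
step 5: θ'=1.2146 (R=-2.0000) → pose (-6.8030, -0.4492, 1.2146)
step 6: θ'=0.4646 (R=4.0000) → pose (-8.7597, -2.6304, 0.4646)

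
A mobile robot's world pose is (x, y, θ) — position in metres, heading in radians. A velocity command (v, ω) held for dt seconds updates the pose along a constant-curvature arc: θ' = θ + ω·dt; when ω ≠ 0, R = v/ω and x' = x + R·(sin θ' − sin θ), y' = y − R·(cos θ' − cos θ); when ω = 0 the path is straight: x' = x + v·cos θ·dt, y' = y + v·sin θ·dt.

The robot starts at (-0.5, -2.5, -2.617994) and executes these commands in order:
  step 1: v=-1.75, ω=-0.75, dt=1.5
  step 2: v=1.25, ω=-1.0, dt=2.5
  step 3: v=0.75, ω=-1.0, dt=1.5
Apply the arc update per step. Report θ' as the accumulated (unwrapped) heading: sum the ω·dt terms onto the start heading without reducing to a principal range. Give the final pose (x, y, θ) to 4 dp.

(3.4194, -0.9834, -7.7430)

step 1: θ'=-3.7430 (R=2.3333) → pose (1.9869, -2.5968, -3.7430)
step 2: θ'=-6.2430 (R=-1.2500) → pose (2.6439, -0.3171, -6.2430)
step 3: θ'=-7.7430 (R=-0.7500) → pose (3.4194, -0.9834, -7.7430)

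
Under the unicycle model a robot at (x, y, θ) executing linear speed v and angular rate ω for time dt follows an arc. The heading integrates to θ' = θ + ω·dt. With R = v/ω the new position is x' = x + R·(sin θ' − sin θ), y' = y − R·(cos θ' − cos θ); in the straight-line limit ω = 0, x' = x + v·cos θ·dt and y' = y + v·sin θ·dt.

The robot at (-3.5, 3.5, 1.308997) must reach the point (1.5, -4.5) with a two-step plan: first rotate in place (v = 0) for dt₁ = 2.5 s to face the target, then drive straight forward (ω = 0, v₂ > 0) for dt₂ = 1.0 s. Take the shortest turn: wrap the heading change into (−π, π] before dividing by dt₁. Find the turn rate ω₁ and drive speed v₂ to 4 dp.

ω₁ = -0.9285, v₂ = 9.4340

heading to target = atan2(-4.5−3.5, 1.5−-3.5) = -1.0122
Δθ = wrap(-1.0122 − 1.3090) = -2.3212; ω₁ = Δθ/dt₁ = -0.9285
distance = √((1.5−-3.5)² + (-4.5−3.5)²) = 9.4340; v₂ = distance/dt₂ = 9.4340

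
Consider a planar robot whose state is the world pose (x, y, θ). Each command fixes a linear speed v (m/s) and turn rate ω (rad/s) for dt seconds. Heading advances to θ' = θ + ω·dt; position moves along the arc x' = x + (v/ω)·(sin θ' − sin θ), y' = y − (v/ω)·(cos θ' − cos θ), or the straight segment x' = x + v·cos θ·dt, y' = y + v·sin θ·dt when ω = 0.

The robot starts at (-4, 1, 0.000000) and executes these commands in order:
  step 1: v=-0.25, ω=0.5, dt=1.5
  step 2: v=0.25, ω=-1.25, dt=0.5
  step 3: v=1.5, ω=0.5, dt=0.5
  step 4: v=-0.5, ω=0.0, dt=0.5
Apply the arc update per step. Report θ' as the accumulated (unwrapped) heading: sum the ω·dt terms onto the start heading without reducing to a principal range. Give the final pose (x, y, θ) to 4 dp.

step 1: θ'=0.7500 (R=-0.5000) → pose (-4.3408, 0.8658, 0.7500)
step 2: θ'=0.1250 (R=-0.2000) → pose (-4.2294, 0.9179, 0.1250)
step 3: θ'=0.3750 (R=3.0000) → pose (-3.5046, 1.1030, 0.3750)
step 4: θ'=0.3750 (straight) → pose (-3.7373, 1.0114, 0.3750)

(-3.7373, 1.0114, 0.3750)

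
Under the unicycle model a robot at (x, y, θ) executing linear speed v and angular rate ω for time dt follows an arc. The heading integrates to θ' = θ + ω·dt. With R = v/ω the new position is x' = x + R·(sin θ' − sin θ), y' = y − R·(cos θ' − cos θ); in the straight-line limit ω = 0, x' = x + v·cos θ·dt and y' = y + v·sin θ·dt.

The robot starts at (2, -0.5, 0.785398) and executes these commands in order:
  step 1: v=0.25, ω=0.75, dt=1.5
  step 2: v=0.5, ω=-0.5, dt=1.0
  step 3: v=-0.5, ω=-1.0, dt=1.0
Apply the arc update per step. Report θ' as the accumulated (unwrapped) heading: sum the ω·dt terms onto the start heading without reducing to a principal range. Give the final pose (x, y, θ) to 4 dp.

step 1: θ'=1.9104 (R=0.3333) → pose (2.0786, -0.1533, 1.9104)
step 2: θ'=1.4104 (R=-1.0000) → pose (2.0343, 0.3396, 1.4104)
step 3: θ'=0.4104 (R=0.5000) → pose (1.7402, -0.0391, 0.4104)

(1.7402, -0.0391, 0.4104)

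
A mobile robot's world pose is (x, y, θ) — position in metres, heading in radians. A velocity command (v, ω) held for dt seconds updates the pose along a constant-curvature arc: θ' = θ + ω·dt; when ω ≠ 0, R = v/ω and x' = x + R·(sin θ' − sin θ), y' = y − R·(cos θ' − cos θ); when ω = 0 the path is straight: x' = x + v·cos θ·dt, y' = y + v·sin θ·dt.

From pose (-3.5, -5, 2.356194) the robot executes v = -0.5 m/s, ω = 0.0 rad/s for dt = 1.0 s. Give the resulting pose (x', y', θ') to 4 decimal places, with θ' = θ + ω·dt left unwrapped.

θ' = 2.3562 + 0.0·1.0 = 2.3562
ω = 0 → straight: x' = -3.5 + -0.5·cos(2.3562)·1.0 = -3.1464
y' = -5 + -0.5·sin(2.3562)·1.0 = -5.3536

(-3.1464, -5.3536, 2.3562)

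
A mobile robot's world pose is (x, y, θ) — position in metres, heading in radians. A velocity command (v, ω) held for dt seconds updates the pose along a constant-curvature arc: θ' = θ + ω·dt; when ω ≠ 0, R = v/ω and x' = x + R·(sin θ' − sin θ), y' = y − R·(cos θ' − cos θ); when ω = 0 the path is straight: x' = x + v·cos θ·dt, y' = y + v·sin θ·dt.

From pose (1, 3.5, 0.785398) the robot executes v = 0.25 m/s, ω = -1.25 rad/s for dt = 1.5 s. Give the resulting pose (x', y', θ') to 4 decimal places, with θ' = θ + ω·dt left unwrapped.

θ' = 0.7854 + -1.25·1.5 = -1.0896
R = v/ω = 0.25/-1.25 = -0.2000
x' = 1 + -0.2000·(sin -1.0896 − sin 0.7854) = 1.3187
y' = 3.5 − -0.2000·(cos -1.0896 − cos 0.7854) = 3.4511

(1.3187, 3.4511, -1.0896)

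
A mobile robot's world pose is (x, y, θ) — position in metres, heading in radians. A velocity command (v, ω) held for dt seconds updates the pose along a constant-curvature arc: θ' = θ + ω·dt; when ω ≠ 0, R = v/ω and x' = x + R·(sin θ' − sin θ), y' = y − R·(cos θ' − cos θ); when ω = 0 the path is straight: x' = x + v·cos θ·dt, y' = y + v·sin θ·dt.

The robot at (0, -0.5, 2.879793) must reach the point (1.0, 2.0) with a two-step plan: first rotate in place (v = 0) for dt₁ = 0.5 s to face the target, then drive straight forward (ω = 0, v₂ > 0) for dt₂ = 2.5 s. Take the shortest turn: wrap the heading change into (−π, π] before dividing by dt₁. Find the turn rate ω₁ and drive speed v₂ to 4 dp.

ω₁ = -3.3790, v₂ = 1.0770

heading to target = atan2(2−-0.5, 1−0) = 1.1903
Δθ = wrap(1.1903 − 2.8798) = -1.6895; ω₁ = Δθ/dt₁ = -3.3790
distance = √((1−0)² + (2−-0.5)²) = 2.6926; v₂ = distance/dt₂ = 1.0770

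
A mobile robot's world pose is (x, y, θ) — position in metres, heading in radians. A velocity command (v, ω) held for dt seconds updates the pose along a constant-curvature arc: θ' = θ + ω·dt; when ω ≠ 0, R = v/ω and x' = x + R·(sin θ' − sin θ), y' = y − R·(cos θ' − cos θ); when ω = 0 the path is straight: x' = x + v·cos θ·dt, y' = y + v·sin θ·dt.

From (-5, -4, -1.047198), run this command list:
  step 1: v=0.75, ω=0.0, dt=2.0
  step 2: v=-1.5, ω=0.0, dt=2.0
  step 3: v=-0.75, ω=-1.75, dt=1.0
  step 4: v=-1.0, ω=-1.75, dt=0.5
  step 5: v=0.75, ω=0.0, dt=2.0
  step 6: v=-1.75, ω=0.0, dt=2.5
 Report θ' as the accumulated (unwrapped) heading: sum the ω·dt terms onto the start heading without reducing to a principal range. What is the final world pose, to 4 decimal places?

step 1: θ'=-1.0472 (straight) → pose (-4.2500, -5.2990, -1.0472)
step 2: θ'=-1.0472 (straight) → pose (-5.7500, -2.7010, -1.0472)
step 3: θ'=-2.7972 (R=0.4286) → pose (-5.5235, -2.0833, -2.7972)
step 4: θ'=-3.6722 (R=0.5714) → pose (-5.0414, -2.1283, -3.6722)
step 5: θ'=-3.6722 (straight) → pose (-6.3352, -1.3692, -3.6722)
step 6: θ'=-3.6722 (straight) → pose (-2.5617, -3.5832, -3.6722)

(-2.5617, -3.5832, -3.6722)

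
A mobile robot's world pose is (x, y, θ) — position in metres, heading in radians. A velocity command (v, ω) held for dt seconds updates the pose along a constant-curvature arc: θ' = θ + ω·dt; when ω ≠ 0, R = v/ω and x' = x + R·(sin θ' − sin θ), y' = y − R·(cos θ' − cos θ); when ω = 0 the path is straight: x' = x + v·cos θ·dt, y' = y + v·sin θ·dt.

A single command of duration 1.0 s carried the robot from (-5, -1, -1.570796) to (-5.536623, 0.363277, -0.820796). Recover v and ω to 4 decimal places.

v = -1.5000, ω = 0.7500

Δθ = -0.820796 − -1.570796 = 0.750000
ω = Δθ/dt = 0.750000/1.0 = 0.7500
R = −Δy/(cos θ' − cos θ) = -2.0000
v = R·ω = -2.0000·0.7500 = -1.5000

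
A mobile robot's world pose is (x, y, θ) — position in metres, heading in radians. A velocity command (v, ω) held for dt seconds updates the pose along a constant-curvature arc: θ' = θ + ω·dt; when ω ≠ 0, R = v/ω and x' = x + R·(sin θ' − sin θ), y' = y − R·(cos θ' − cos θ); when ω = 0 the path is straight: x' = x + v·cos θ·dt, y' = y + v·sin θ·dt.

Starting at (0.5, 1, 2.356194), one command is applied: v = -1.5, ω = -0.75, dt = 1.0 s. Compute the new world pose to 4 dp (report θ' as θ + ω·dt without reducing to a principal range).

(1.0845, -0.3434, 1.6062)

θ' = 2.3562 + -0.75·1.0 = 1.6062
R = v/ω = -1.5/-0.75 = 2.0000
x' = 0.5 + 2.0000·(sin 1.6062 − sin 2.3562) = 1.0845
y' = 1 − 2.0000·(cos 1.6062 − cos 2.3562) = -0.3434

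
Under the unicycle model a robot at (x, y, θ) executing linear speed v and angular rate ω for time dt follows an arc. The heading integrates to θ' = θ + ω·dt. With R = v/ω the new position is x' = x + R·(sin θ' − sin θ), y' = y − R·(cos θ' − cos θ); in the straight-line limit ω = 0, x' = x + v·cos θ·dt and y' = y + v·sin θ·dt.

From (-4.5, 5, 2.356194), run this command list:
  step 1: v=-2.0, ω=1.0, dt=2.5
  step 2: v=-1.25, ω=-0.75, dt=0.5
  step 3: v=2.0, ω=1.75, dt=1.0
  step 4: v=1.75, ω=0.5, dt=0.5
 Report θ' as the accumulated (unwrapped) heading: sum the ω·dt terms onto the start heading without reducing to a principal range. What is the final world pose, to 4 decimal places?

(0.8442, 5.9821, 6.4812)

step 1: θ'=4.8562 (R=-2.0000) → pose (-1.1064, 6.7008, 4.8562)
step 2: θ'=4.4812 (R=1.6667) → pose (-1.0793, 7.3216, 4.4812)
step 3: θ'=6.2312 (R=1.1429) → pose (-0.0262, 5.9184, 6.2312)
step 4: θ'=6.4812 (R=3.5000) → pose (0.8442, 5.9821, 6.4812)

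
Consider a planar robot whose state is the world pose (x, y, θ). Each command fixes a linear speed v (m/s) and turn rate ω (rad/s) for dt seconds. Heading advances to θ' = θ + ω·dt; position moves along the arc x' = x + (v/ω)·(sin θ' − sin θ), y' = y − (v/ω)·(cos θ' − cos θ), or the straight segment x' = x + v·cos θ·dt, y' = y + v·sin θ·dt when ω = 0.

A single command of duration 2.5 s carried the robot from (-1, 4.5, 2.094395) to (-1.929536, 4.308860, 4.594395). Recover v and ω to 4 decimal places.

v = 0.5000, ω = 1.0000

Δθ = 4.594395 − 2.094395 = 2.500000
ω = Δθ/dt = 2.500000/2.5 = 1.0000
R = Δx/(sin θ' − sin θ) = 0.5000
v = R·ω = 0.5000·1.0000 = 0.5000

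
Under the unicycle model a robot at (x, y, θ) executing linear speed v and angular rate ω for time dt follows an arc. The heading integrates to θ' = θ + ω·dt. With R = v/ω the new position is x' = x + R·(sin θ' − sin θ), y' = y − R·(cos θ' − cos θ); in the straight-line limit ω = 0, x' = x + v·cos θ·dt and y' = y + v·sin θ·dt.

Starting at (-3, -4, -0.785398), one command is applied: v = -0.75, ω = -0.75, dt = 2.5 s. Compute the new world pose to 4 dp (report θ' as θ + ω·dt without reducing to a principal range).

θ' = -0.7854 + -0.75·2.5 = -2.6604
R = v/ω = -0.75/-0.75 = 1.0000
x' = -3 + 1.0000·(sin -2.6604 − sin -0.7854) = -2.7557
y' = -4 − 1.0000·(cos -2.6604 − cos -0.7854) = -2.4065

(-2.7557, -2.4065, -2.6604)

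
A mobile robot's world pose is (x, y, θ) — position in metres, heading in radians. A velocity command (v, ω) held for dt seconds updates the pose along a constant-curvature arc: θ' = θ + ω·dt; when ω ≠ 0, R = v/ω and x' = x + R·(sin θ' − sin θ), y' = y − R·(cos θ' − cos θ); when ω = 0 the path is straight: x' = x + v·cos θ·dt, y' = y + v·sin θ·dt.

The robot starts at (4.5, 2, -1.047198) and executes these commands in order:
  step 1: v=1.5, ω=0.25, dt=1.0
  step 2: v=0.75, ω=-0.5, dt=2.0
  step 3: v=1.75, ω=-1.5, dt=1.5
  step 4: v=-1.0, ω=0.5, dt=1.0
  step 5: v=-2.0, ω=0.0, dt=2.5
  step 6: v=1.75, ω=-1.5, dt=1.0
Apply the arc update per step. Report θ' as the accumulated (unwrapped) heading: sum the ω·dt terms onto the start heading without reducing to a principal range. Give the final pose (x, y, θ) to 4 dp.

(8.4748, -2.1561, -5.0472)

step 1: θ'=-0.7972 (R=6.0000) → pose (5.4037, 0.8077, -0.7972)
step 2: θ'=-1.7972 (R=-1.5000) → pose (5.7924, -0.5771, -1.7972)
step 3: θ'=-4.0472 (R=-1.1667) → pose (3.7375, -1.0353, -4.0472)
step 4: θ'=-3.5472 (R=-2.0000) → pose (4.5220, -1.6386, -3.5472)
step 5: θ'=-3.5472 (straight) → pose (9.1163, -3.6114, -3.5472)
step 6: θ'=-5.0472 (R=-1.1667) → pose (8.4748, -2.1561, -5.0472)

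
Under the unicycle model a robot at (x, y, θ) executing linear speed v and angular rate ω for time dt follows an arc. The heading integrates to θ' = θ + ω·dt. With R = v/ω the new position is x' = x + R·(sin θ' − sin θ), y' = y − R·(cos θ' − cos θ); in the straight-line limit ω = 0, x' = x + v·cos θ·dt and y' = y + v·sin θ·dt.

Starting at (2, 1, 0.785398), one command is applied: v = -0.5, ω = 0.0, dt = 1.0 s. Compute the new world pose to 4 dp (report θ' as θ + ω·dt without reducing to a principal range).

θ' = 0.7854 + 0.0·1.0 = 0.7854
ω = 0 → straight: x' = 2 + -0.5·cos(0.7854)·1.0 = 1.6464
y' = 1 + -0.5·sin(0.7854)·1.0 = 0.6464

(1.6464, 0.6464, 0.7854)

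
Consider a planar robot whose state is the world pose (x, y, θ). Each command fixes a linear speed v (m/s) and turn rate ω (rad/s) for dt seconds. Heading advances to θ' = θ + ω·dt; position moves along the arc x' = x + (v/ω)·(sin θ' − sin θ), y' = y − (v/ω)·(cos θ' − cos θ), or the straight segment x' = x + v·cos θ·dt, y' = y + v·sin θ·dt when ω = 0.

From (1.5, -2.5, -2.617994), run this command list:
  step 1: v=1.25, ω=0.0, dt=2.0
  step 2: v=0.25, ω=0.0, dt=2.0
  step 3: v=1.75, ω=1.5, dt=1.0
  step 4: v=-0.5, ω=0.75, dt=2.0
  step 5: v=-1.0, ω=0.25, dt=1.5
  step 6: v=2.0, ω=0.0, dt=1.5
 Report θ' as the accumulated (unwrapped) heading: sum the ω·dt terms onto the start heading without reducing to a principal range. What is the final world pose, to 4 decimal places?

(-1.4870, -3.9377, 0.7570)

step 1: θ'=-2.6180 (straight) → pose (-0.6651, -3.7500, -2.6180)
step 2: θ'=-2.6180 (straight) → pose (-1.0981, -4.0000, -2.6180)
step 3: θ'=-1.1180 (R=1.1667) → pose (-1.5638, -5.5208, -1.1180)
step 4: θ'=0.3820 (R=-0.6667) → pose (-2.4118, -5.1938, 0.3820)
step 5: θ'=0.7570 (R=-4.0000) → pose (-3.6677, -5.9979, 0.7570)
step 6: θ'=0.7570 (straight) → pose (-1.4870, -3.9377, 0.7570)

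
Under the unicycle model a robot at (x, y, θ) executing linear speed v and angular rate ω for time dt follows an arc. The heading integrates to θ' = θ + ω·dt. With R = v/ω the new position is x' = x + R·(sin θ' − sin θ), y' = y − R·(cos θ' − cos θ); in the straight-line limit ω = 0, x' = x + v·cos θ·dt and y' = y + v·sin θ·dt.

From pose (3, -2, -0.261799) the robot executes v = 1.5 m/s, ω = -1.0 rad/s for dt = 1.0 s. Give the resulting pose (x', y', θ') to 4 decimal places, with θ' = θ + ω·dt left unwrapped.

(4.0407, -2.9927, -1.2618)

θ' = -0.2618 + -1.0·1.0 = -1.2618
R = v/ω = 1.5/-1.0 = -1.5000
x' = 3 + -1.5000·(sin -1.2618 − sin -0.2618) = 4.0407
y' = -2 − -1.5000·(cos -1.2618 − cos -0.2618) = -2.9927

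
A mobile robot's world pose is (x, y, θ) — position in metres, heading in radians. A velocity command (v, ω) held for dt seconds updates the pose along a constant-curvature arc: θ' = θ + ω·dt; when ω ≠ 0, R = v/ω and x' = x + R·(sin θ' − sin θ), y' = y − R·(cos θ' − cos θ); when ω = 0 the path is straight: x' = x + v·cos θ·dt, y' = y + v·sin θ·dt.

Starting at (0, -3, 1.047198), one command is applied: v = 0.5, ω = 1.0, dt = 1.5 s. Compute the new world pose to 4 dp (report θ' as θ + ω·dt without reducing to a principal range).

(-0.1530, -2.3358, 2.5472)

θ' = 1.0472 + 1.0·1.5 = 2.5472
R = v/ω = 0.5/1.0 = 0.5000
x' = 0 + 0.5000·(sin 2.5472 − sin 1.0472) = -0.1530
y' = -3 − 0.5000·(cos 2.5472 − cos 1.0472) = -2.3358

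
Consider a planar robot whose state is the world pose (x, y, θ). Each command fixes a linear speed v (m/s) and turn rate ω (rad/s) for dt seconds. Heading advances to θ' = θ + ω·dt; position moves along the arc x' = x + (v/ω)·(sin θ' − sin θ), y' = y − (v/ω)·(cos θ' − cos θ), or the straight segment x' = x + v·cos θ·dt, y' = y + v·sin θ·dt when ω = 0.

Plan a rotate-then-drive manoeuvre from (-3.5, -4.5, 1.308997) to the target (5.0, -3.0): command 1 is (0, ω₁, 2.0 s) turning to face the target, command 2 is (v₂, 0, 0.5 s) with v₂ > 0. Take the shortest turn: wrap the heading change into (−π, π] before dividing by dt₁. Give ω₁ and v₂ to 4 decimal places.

ω₁ = -0.5672, v₂ = 17.2627

heading to target = atan2(-3−-4.5, 5−-3.5) = 0.1747
Δθ = wrap(0.1747 − 1.3090) = -1.1343; ω₁ = Δθ/dt₁ = -0.5672
distance = √((5−-3.5)² + (-3−-4.5)²) = 8.6313; v₂ = distance/dt₂ = 17.2627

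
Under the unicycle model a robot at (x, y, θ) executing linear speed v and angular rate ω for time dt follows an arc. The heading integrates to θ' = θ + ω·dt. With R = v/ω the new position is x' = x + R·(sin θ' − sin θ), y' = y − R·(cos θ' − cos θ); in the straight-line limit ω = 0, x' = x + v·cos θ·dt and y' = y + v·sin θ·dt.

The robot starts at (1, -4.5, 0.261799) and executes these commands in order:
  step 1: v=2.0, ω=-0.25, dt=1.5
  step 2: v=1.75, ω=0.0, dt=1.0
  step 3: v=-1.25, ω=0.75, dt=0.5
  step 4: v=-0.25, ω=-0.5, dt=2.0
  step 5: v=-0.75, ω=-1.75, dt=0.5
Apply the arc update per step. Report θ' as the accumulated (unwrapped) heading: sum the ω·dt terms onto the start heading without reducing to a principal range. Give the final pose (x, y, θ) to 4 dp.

step 1: θ'=-0.1132 (R=-8.0000) → pose (3.9742, -4.2786, -0.1132)
step 2: θ'=-0.1132 (straight) → pose (5.7130, -4.4763, -0.1132)
step 3: θ'=0.2618 (R=-1.6667) → pose (5.0934, -4.5224, 0.2618)
step 4: θ'=-0.7382 (R=0.5000) → pose (4.6275, -4.4093, -0.7382)
step 5: θ'=-1.6132 (R=0.4286) → pose (4.4877, -4.0741, -1.6132)

(4.4877, -4.0741, -1.6132)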